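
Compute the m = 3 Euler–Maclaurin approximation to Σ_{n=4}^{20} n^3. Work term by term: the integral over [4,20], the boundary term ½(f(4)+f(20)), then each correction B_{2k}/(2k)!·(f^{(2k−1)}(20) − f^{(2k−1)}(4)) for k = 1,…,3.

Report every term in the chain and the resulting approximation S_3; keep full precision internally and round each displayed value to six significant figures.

S_3 ≈ 44064.0

The integral term ∫_4^20 x^3 dx = 39936.0.
½[f(4) + f(20)] = ½[64.0000 + 8000.00] = 4032.00.
So far: 43968.0.
k=1: B_{2}/(2)! × [f^{(1)}(20) − f^{(1)}(4)] = 1/12 × (1200.00 − 48.0000) = 96.0000.
Partial sum through k=1: 44064.0.
k=2: B_{4}/(4)! × [f^{(3)}(20) − f^{(3)}(4)] = −1/720 × (6.00000 − 6.00000) = 0.00000.
Partial sum through k=2: 44064.0.
k=3: B_{6}/(6)! × [f^{(5)}(20) − f^{(5)}(4)] = 1/30240 × (0.00000 − 0.00000) = 0.00000.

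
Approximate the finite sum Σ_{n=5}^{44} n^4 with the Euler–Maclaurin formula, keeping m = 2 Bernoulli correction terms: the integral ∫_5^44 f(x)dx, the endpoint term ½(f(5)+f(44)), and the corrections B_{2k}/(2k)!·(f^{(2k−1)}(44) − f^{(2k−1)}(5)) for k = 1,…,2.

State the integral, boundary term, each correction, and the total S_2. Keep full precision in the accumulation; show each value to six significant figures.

The integral term ∫_5^44 x^4 dx = 3.29826e+07.
½[f(5) + f(44)] = ½[625.000 + 3.74810e+06] = 1.87436e+06.
So far: 3.48570e+07.
k=1: B_{2}/(2)! × [f^{(1)}(44) − f^{(1)}(5)] = 1/12 × (340736 − 500.000) = 28353.0.
Partial sum through k=1: 3.48853e+07.
k=2: B_{4}/(4)! × [f^{(3)}(44) − f^{(3)}(5)] = −1/720 × (1056.00 − 120.000) = -1.30000.

S_2 ≈ 3.48853e+07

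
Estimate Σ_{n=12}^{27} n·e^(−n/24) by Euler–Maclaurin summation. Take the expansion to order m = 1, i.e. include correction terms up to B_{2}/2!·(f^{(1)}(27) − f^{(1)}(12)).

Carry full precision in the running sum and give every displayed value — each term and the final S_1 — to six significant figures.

S_1 ≈ 134.661

The integral term ∫_12^27 x·e^(−x/24) dx = 126.668.
½[f(12) + f(27)] = ½[7.27837 + 8.76562] = 8.02199.
So far: 134.690.
Order-1 term: 1/12 · (-0.0405816 − 0.303265) = -0.0286539.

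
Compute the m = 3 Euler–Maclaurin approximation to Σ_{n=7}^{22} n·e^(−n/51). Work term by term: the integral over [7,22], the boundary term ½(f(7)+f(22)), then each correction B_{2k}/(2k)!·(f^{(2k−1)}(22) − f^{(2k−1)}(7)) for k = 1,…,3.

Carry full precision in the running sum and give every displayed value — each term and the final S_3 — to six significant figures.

S_3 ≈ 170.272

∫_7^22 x·e^(−x/51) dx evaluates to 160.107.
Boundary: ½(f(7) + f(22)) = ½(6.10224 + 14.2916) = 10.1969.
Running total after boundary: 170.304.
Order-1 term: 1/12 · (0.369390 − 0.752096) = -0.0318922.
Running total after k=1: 170.272.
Order-2 term: −1/720 · (0.000641532 − 0.000959474) = 4.41587e-07.
Running total after k=2: 170.272.
Order-3 term: 1/30240 · (4.38695e-07 − 6.26602e-07) = -6.21387e-12.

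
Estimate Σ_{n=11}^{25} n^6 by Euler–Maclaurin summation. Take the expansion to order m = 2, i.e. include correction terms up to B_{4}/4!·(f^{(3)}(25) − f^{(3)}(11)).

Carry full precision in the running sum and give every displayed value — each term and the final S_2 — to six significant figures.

S_2 ≈ 9.96903e+08

The integral term ∫_11^25 x^6 dx = 8.69147e+08.
Boundary: ½(f(11) + f(25)) = ½(1.77156e+06 + 2.44141e+08) = 1.22956e+08.
So far: 9.92103e+08.
Correction k=1: B_{2}/2! · (f^{(1)}(25) − f^{(1)}(11)) = 1/12 · (5.85938e+07 − 966306) = 4.80229e+06.
After k=1: 9.96905e+08.
Correction k=2: B_{4}/4! · (f^{(3)}(25) − f^{(3)}(11)) = −1/720 · (1.87500e+06 − 159720) = -2382.33.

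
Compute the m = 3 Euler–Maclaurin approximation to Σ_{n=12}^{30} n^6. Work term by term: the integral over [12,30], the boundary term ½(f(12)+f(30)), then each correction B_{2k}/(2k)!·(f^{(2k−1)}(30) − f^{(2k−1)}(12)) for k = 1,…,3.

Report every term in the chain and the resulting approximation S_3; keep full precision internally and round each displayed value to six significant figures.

S_3 ≈ 3.49718e+09

∫_12^30 x^6 dx evaluates to 3.11917e+09.
Boundary: ½(f(12) + f(30)) = ½(2.98598e+06 + 7.29000e+08) = 3.65993e+08.
So far: 3.48516e+09.
Correction k=1: B_{2}/2! · (f^{(1)}(30) − f^{(1)}(12)) = 1/12 · (1.45800e+08 − 1.49299e+06) = 1.20256e+07.
After k=1: 3.49719e+09.
Correction k=2: B_{4}/4! · (f^{(3)}(30) − f^{(3)}(12)) = −1/720 · (3.24000e+06 − 207360) = -4212.00.
After k=2: 3.49718e+09.
Correction k=3: B_{6}/6! · (f^{(5)}(30) − f^{(5)}(12)) = 1/30240 · (21600.0 − 8640.00) = 0.428571.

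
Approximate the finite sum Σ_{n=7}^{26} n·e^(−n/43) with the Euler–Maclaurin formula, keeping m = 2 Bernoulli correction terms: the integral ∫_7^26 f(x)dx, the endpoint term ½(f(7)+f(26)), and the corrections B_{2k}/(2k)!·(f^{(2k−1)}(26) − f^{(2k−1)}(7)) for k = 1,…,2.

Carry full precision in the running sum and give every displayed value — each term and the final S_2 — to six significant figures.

∫_7^26 x·e^(−x/43) dx evaluates to 206.235.
Endpoint term: (f(7) + f(26))/2 = (5.94838 + 14.2029)/2 = 10.0756.
Integral + boundary = 216.311.
Order-1 term: 1/12 · (0.215965 − 0.711435) = -0.0412891.
Partial sum through k=1: 216.270.
Order-2 term: −1/720 · (0.000707677 − 0.00130393) = 8.28133e-07.

S_2 ≈ 216.270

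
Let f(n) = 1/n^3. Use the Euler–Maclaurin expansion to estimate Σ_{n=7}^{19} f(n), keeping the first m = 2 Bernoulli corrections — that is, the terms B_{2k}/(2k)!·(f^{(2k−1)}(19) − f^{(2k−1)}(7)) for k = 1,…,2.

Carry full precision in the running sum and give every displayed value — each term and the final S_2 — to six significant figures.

The integral term ∫_7^19 1/x^3 dx = 0.00881904.
½[f(7) + f(19)] = ½[0.00291545 + 0.000145794] = 0.00153062.
So far: 0.0103497.
Correction k=1: B_{2}/2! · (f^{(1)}(19) − f^{(1)}(7)) = 1/12 · (-2.30201e-05 − (-0.00124948)) = 0.000102205.
After k=1: 0.0104519.
Correction k=2: B_{4}/4! · (f^{(3)}(19) − f^{(3)}(7)) = −1/720 · (-1.27535e-06 − (-0.000509992)) = -7.06550e-07.

S_2 ≈ 0.0104512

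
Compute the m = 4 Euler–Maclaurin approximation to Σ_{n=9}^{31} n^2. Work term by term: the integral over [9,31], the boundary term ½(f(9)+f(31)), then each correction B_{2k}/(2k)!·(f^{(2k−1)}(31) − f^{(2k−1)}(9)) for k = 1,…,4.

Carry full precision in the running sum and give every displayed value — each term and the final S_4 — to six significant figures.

Integral: ∫_9^31 x^2 dx = 9687.33.
½[f(9) + f(31)] = ½[81.0000 + 961.000] = 521.000.
So far: 10208.3.
k=1: B_{2}/(2)! × [f^{(1)}(31) − f^{(1)}(9)] = 1/12 × (62.0000 − 18.0000) = 3.66667.
After k=1: 10212.0.
k=2: B_{4}/(4)! × [f^{(3)}(31) − f^{(3)}(9)] = −1/720 × (0.00000 − 0.00000) = 0.00000.
After k=2: 10212.0.
k=3: B_{6}/(6)! × [f^{(5)}(31) − f^{(5)}(9)] = 1/30240 × (0.00000 − 0.00000) = 0.00000.
After k=3: 10212.0.
k=4: B_{8}/(8)! × [f^{(7)}(31) − f^{(7)}(9)] = −1/1209600 × (0.00000 − 0.00000) = 0.00000.

S_4 ≈ 10212.0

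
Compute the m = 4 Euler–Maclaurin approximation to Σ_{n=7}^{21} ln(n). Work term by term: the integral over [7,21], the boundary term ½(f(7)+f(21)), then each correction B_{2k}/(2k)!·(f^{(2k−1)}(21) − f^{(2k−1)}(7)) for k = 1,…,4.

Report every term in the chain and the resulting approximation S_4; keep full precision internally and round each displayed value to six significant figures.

∫_7^21 ln(x) dx evaluates to 36.3136.
½[f(7) + f(21)] = ½[1.94591 + 3.04452] = 2.49522.
Running total after boundary: 38.8088.
Order-1 term: 1/12 · (0.0476190 − 0.142857) = -0.00793651.
Partial sum through k=1: 38.8009.
Order-2 term: −1/720 · (0.000215959 − 0.00583090) = 7.79853e-06.
Partial sum through k=2: 38.8009.
Order-3 term: 1/30240 · (5.87645e-06 − 0.00142798) = -4.70271e-08.
Partial sum through k=3: 38.8009.
Order-4 term: −1/1209600 · (3.99758e-07 − 0.000874271) = 7.22447e-10.

S_4 ≈ 38.8009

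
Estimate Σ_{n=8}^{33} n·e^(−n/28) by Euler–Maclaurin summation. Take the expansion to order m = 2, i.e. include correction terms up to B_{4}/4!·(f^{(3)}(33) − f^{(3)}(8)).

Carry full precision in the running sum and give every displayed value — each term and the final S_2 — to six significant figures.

S_2 ≈ 239.941

The integral term ∫_8^33 x·e^(−x/28) dx = 231.907.
Endpoint term: (f(8) + f(33))/2 = (6.01182 + 10.1547)/2 = 8.08326.
Integral + boundary = 239.990.
k=1: B_{2}/(2)! × [f^{(1)}(33) − f^{(1)}(8)] = 1/12 × (-0.0549496 − 0.536769) = -0.0493099.
Running total after k=1: 239.941.
k=2: B_{4}/(4)! × [f^{(3)}(33) − f^{(3)}(8)] = −1/720 × (0.000714906 − 0.00260169) = 2.62053e-06.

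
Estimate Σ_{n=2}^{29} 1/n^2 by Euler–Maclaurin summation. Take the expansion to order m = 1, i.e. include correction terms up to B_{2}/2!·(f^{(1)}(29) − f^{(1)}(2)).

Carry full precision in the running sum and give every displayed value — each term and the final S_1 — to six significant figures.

S_1 ≈ 0.611938

Integral: ∫_2^29 1/x^2 dx = 0.465517.
Endpoint term: (f(2) + f(29))/2 = (0.250000 + 0.00118906)/2 = 0.125595.
So far: 0.591112.
Order-1 term: 1/12 · (-8.20042e-05 − (-0.250000)) = 0.0208265.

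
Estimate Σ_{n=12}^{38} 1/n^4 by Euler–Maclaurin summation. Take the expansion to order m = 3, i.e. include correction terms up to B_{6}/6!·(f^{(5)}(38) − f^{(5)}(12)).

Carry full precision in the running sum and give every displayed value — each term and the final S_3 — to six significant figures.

The integral term ∫_12^38 1/x^4 dx = 0.000186826.
Boundary: ½(f(12) + f(38)) = ½(4.82253e-05 + 4.79585e-07) = 2.43524e-05.
So far: 0.000211179.
Order-1 term: 1/12 · (-5.04826e-08 − (-1.60751e-05)) = 1.33539e-06.
After k=1: 0.000212514.
Order-2 term: −1/720 · (-1.04881e-09 − (-3.34898e-06)) = -4.64990e-09.
After k=2: 0.000212510.
Order-3 term: 1/30240 · (-4.06740e-11 − (-1.30238e-06)) = 4.30668e-11.

S_3 ≈ 0.000212510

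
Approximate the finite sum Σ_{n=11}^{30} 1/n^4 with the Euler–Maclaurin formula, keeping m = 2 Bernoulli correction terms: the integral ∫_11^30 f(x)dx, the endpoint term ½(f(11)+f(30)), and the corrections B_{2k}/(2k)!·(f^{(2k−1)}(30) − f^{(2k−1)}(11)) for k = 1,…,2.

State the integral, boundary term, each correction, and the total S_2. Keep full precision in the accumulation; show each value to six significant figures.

S_2 ≈ 0.000274908

∫_11^30 1/x^4 dx evaluates to 0.000238093.
Endpoint term: (f(11) + f(30))/2 = (6.83013e-05 + 1.23457e-06)/2 = 3.47680e-05.
So far: 0.000272861.
Order-1 term: 1/12 · (-1.64609e-07 − (-2.48369e-05)) = 2.05602e-06.
Partial sum through k=1: 0.000274917.
Order-2 term: −1/720 · (-5.48697e-09 − (-6.15790e-06)) = -8.54501e-09.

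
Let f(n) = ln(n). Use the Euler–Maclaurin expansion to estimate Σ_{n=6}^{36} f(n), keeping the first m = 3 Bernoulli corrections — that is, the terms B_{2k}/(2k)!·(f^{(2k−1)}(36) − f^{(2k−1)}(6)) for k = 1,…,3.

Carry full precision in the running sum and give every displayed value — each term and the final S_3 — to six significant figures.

Integral: ∫_6^36 ln(x) dx = 88.2561.
Boundary: ½(f(6) + f(36)) = ½(1.79176 + 3.58352) = 2.68764.
Integral + boundary = 90.9438.
Correction k=1: B_{2}/2! · (f^{(1)}(36) − f^{(1)}(6)) = 1/12 · (0.0277778 − 0.166667) = -0.0115741.
Partial sum through k=1: 90.9322.
Correction k=2: B_{4}/4! · (f^{(3)}(36) − f^{(3)}(6)) = −1/720 · (4.28669e-05 − 0.00925926) = 1.28005e-05.
Partial sum through k=2: 90.9322.
Correction k=3: B_{6}/6! · (f^{(5)}(36) − f^{(5)}(6)) = 1/30240 · (3.96916e-07 − 0.00308642) = -1.02051e-07.

S_3 ≈ 90.9322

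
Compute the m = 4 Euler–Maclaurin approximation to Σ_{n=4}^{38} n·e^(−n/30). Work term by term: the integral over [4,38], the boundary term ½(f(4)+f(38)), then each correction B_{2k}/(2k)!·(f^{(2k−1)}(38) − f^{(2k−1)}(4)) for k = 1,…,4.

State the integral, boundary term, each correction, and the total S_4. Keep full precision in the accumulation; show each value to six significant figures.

The integral term ∫_4^38 x·e^(−x/30) dx = 317.867.
Boundary: ½(f(4) + f(38)) = ½(3.50069 + 10.7072) = 7.10396.
Running total after boundary: 324.971.
Order-1 term: 1/12 · (-0.0751385 − 0.758484) = -0.0694685.
Running total after k=1: 324.902.
Order-2 term: −1/720 · (0.000542667 − 0.00278759) = 3.11795e-06.
Running total after k=2: 324.902.
Order-3 term: 1/30240 · (1.29869e-06 − 5.25824e-06) = -1.30938e-10.
Running total after k=3: 324.902.
Order-4 term: −1/1209600 · (2.21602e-09 − 8.24352e-09) = 4.98305e-15.

S_4 ≈ 324.902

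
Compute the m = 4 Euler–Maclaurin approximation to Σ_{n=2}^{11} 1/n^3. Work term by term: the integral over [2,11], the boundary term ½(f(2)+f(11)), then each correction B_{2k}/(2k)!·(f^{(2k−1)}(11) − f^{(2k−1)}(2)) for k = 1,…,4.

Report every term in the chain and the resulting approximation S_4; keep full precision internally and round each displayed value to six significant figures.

∫_2^11 1/x^3 dx evaluates to 0.120868.
Endpoint term: (f(2) + f(11))/2 = (0.125000 + 0.000751315)/2 = 0.0628757.
Integral + boundary = 0.183743.
k=1: B_{2}/(2)! × [f^{(1)}(11) − f^{(1)}(2)] = 1/12 × (-0.000204904 − (-0.187500)) = 0.0156079.
After k=1: 0.199351.
k=2: B_{4}/(4)! × [f^{(3)}(11) − f^{(3)}(2)] = −1/720 × (-3.38684e-05 − (-0.937500)) = -0.00130204.
After k=2: 0.198049.
k=3: B_{6}/(6)! × [f^{(5)}(11) − f^{(5)}(2)] = 1/30240 × (-1.17560e-05 − (-9.84375)) = 0.000325520.
After k=3: 0.198375.
k=4: B_{8}/(8)! × [f^{(7)}(11) − f^{(7)}(2)] = −1/1209600 × (-6.99530e-06 − (-177.188)) = -0.000146484.

S_4 ≈ 0.198228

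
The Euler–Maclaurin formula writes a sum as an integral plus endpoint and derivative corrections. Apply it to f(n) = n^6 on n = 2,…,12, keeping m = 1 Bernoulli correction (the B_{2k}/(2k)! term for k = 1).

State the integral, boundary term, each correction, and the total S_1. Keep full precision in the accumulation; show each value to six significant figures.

Integral: ∫_2^12 x^6 dx = 5.11881e+06.
Endpoint term: (f(2) + f(12))/2 = (64.0000 + 2.98598e+06)/2 = 1.49302e+06.
So far: 6.61184e+06.
Correction k=1: B_{2}/2! · (f^{(1)}(12) − f^{(1)}(2)) = 1/12 · (1.49299e+06 − 192.000) = 124400.

S_1 ≈ 6.73624e+06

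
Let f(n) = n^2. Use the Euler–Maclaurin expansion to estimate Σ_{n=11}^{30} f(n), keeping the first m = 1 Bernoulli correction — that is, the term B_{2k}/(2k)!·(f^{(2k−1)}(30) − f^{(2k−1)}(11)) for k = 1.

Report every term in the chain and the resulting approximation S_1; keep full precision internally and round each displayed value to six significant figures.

∫_11^30 x^2 dx evaluates to 8556.33.
½[f(11) + f(30)] = ½[121.000 + 900.000] = 510.500.
So far: 9066.83.
Order-1 term: 1/12 · (60.0000 − 22.0000) = 3.16667.

S_1 ≈ 9070.00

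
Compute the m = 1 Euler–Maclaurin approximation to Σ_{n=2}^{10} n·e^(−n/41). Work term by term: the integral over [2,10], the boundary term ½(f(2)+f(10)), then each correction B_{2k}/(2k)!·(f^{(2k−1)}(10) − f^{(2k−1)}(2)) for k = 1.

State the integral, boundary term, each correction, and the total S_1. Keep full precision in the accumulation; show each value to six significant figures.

S_1 ≈ 45.4755

The integral term ∫_2^10 x·e^(−x/41) dx = 40.6314.
Boundary: ½(f(2) + f(10)) = ½(1.90478 + 7.83564) = 4.87021.
Integral + boundary = 45.5016.
Correction k=1: B_{2}/2! · (f^{(1)}(10) − f^{(1)}(2)) = 1/12 · (0.592451 − 0.905932) = -0.0261234.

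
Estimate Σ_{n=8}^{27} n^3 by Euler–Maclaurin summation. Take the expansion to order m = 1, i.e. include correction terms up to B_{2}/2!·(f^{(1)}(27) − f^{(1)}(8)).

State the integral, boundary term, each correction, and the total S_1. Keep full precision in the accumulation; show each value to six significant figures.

S_1 ≈ 142100

The integral term ∫_8^27 x^3 dx = 131836.
Endpoint term: (f(8) + f(27))/2 = (512.000 + 19683.0)/2 = 10097.5.
Integral + boundary = 141934.
Order-1 term: 1/12 · (2187.00 − 192.000) = 166.250.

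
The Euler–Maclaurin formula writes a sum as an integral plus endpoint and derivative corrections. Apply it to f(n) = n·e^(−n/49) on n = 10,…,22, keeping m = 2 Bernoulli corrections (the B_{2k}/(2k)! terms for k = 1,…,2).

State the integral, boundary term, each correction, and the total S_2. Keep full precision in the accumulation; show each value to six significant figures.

S_2 ≈ 147.809

Integral: ∫_10^22 x·e^(−x/49) dx = 136.736.
Boundary: ½(f(10) + f(22)) = ½(8.15396 + 14.0421) = 11.0980.
Running total after boundary: 147.834.
Correction k=1: B_{2}/2! · (f^{(1)}(22) − f^{(1)}(10)) = 1/12 · (0.351705 − 0.648988) = -0.0247736.
Running total after k=1: 147.809.
Correction k=2: B_{4}/4! · (f^{(3)}(22) − f^{(3)}(10)) = −1/720 · (0.000678160 − 0.000949513) = 3.76878e-07.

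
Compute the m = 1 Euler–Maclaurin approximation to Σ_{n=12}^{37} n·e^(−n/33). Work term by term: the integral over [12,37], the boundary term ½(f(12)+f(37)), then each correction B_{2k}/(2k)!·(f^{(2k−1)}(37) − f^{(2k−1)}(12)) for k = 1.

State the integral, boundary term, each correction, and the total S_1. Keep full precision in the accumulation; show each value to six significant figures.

The integral term ∫_12^37 x·e^(−x/33) dx = 279.495.
Endpoint term: (f(12) + f(37))/2 = (8.34173 + 12.0577)/2 = 10.1997.
Integral + boundary = 289.695.
Correction k=1: B_{2}/2! · (f^{(1)}(37) − f^{(1)}(12)) = 1/12 · (-0.0395012 − 0.442364) = -0.0401555.

S_1 ≈ 289.655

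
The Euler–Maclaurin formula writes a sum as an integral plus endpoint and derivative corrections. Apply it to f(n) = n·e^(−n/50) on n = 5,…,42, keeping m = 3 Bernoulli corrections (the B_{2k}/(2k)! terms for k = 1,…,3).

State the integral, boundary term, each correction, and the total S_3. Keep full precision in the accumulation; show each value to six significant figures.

S_3 ≈ 513.700

The integral term ∫_5^42 x·e^(−x/50) dx = 502.434.
Boundary: ½(f(5) + f(42)) = ½(4.52419 + 18.1318) = 11.3280.
So far: 513.763.
Correction k=1: B_{2}/2! · (f^{(1)}(42) − f^{(1)}(5)) = 1/12 · (0.0690737 − 0.814354) = -0.0621067.
Running total after k=1: 513.700.
Correction k=2: B_{4}/4! · (f^{(3)}(42) − f^{(3)}(5)) = −1/720 · (0.000372998 − 0.00104961) = 9.39741e-07.
Running total after k=2: 513.700.
Correction k=3: B_{6}/6! · (f^{(5)}(42) − f^{(5)}(5)) = 1/30240 · (2.87347e-07 − 7.09393e-07) = -1.39565e-11.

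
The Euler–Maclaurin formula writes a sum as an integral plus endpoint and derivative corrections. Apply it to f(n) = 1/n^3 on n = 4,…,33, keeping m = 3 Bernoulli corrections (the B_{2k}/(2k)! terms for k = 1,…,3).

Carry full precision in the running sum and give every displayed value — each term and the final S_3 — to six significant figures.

S_3 ≈ 0.0395746

The integral term ∫_4^33 1/x^3 dx = 0.0307909.
Endpoint term: (f(4) + f(33))/2 = (0.0156250 + 2.78265e-05)/2 = 0.00782641.
Running total after boundary: 0.0386173.
k=1: B_{2}/(2)! × [f^{(1)}(33) − f^{(1)}(4)] = 1/12 × (-2.52968e-06 − (-0.0117188)) = 0.000976352.
Running total after k=1: 0.0395936.
k=2: B_{4}/(4)! × [f^{(3)}(33) − f^{(3)}(4)] = −1/720 × (-4.64588e-08 − (-0.0146484)) = -2.03450e-05.
Running total after k=2: 0.0395733.
k=3: B_{6}/(6)! × [f^{(5)}(33) − f^{(5)}(4)] = 1/30240 × (-1.79180e-09 − (-0.0384521)) = 1.27157e-06.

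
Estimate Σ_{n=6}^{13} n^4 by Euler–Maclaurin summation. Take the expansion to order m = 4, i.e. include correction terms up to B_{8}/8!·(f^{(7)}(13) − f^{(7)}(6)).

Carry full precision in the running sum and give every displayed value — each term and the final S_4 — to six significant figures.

∫_6^13 x^4 dx evaluates to 72703.4.
½[f(6) + f(13)] = ½[1296.00 + 28561.0] = 14928.5.
Integral + boundary = 87631.9.
Order-1 term: 1/12 · (8788.00 − 864.000) = 660.333.
Partial sum through k=1: 88292.2.
Order-2 term: −1/720 · (312.000 − 144.000) = -0.233333.
Partial sum through k=2: 88292.0.
Order-3 term: 1/30240 · (0.00000 − 0.00000) = 0.00000.
Partial sum through k=3: 88292.0.
Order-4 term: −1/1209600 · (0.00000 − 0.00000) = 0.00000.

S_4 ≈ 88292.0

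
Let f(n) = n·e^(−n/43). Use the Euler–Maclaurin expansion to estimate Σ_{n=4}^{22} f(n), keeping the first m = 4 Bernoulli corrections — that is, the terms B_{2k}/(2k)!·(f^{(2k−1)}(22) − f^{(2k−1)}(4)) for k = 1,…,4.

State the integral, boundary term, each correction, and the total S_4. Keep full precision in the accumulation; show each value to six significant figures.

S_4 ≈ 174.197

The integral term ∫_4^22 x·e^(−x/43) dx = 165.824.
½[f(4) + f(22)] = ½[3.64469 + 13.1894] = 8.41705.
So far: 174.241.
Order-1 term: 1/12 · (0.292788 − 0.826412) = -0.0444687.
After k=1: 174.197.
Order-2 term: −1/720 · (0.000806829 − 0.00143253) = 8.69036e-07.
After k=2: 174.197.
Order-3 term: 1/30240 · (7.87078e-07 − 1.30780e-06) = -1.72196e-11.
After k=3: 174.197.
Order-4 term: −1/1209600 · (6.15358e-10 − 9.95584e-10) = 3.14340e-16.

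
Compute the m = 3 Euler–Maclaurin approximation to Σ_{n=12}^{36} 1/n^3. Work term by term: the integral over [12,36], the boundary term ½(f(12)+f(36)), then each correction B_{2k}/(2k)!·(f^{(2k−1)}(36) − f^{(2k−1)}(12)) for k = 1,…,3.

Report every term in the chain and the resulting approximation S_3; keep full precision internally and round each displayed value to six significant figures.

S_3 ≈ 0.00339837

The integral term ∫_12^36 1/x^3 dx = 0.00308642.
Boundary: ½(f(12) + f(36)) = ½(0.000578704 + 2.14335e-05) = 0.000300069.
Integral + boundary = 0.00338649.
Order-1 term: 1/12 · (-1.78612e-06 − (-0.000144676)) = 1.19075e-05.
Running total after k=1: 0.00339840.
Order-2 term: −1/720 · (-2.75636e-08 − (-2.00939e-05)) = -2.78699e-08.
Running total after k=2: 0.00339837.
Order-3 term: 1/30240 · (-8.93265e-10 − (-5.86071e-06)) = 1.93777e-10.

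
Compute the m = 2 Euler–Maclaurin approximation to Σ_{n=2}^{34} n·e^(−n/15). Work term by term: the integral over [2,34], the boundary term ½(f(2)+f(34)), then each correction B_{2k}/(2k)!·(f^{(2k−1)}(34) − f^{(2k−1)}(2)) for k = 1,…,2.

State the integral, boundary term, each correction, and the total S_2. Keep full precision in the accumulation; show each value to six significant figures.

Integral: ∫_2^34 x·e^(−x/15) dx = 146.981.
½[f(2) + f(34)] = ½[1.75035 + 3.52434] = 2.63734.
Running total after boundary: 149.619.
Correction k=1: B_{2}/2! · (f^{(1)}(34) − f^{(1)}(2)) = 1/12 · (-0.131299 − 0.758484) = -0.0741485.
Running total after k=1: 149.544.
Correction k=2: B_{4}/4! · (f^{(3)}(34) − f^{(3)}(2)) = −1/720 · (0.000337845 − 0.0111504) = 1.50174e-05.

S_2 ≈ 149.544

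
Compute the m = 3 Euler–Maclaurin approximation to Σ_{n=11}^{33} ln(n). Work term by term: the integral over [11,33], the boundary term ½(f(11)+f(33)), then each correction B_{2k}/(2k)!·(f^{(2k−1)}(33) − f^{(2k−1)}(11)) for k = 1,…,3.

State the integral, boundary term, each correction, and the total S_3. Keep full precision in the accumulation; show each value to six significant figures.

∫_11^33 ln(x) dx evaluates to 67.0079.
Boundary: ½(f(11) + f(33)) = ½(2.39790 + 3.49651) = 2.94720.
So far: 69.9551.
Order-1 term: 1/12 · (0.0303030 − 0.0909091) = -0.00505051.
Partial sum through k=1: 69.9501.
Order-2 term: −1/720 · (5.56529e-05 − 0.00150263) = 2.00969e-06.
Partial sum through k=2: 69.9501.
Order-3 term: 1/30240 · (6.13256e-07 − 0.000149021) = -4.90767e-09.

S_3 ≈ 69.9501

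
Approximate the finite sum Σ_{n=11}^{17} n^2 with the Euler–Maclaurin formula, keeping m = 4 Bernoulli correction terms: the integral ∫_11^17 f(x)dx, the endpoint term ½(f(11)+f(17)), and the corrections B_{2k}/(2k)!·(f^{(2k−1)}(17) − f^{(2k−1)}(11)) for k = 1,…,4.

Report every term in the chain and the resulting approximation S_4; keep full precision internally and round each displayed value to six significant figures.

S_4 ≈ 1400.00

∫_11^17 x^2 dx evaluates to 1194.00.
Boundary: ½(f(11) + f(17)) = ½(121.000 + 289.000) = 205.000.
Integral + boundary = 1399.00.
Correction k=1: B_{2}/2! · (f^{(1)}(17) − f^{(1)}(11)) = 1/12 · (34.0000 − 22.0000) = 1.00000.
Running total after k=1: 1400.00.
Correction k=2: B_{4}/4! · (f^{(3)}(17) − f^{(3)}(11)) = −1/720 · (0.00000 − 0.00000) = 0.00000.
Running total after k=2: 1400.00.
Correction k=3: B_{6}/6! · (f^{(5)}(17) − f^{(5)}(11)) = 1/30240 · (0.00000 − 0.00000) = 0.00000.
Running total after k=3: 1400.00.
Correction k=4: B_{8}/8! · (f^{(7)}(17) − f^{(7)}(11)) = −1/1209600 · (0.00000 − 0.00000) = 0.00000.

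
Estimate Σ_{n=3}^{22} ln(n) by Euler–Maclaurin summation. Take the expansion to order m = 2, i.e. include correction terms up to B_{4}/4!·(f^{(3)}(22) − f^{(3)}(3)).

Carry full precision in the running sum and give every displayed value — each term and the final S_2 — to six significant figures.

S_2 ≈ 47.7780

∫_3^22 ln(x) dx evaluates to 45.7071.
Endpoint term: (f(3) + f(22))/2 = (1.09861 + 3.09104)/2 = 2.09483.
Running total after boundary: 47.8019.
k=1: B_{2}/(2)! × [f^{(1)}(22) − f^{(1)}(3)] = 1/12 × (0.0454545 − 0.333333) = -0.0239899.
After k=1: 47.7779.
k=2: B_{4}/(4)! × [f^{(3)}(22) − f^{(3)}(3)] = −1/720 × (0.000187829 − 0.0740741) = 0.000102620.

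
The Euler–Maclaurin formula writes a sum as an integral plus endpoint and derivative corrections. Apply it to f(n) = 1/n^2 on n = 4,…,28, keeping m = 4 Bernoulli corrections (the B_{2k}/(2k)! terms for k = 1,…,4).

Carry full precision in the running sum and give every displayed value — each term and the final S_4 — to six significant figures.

The integral term ∫_4^28 1/x^2 dx = 0.214286.
½[f(4) + f(28)] = ½[0.0625000 + 0.00127551] = 0.0318878.
Integral + boundary = 0.246173.
Correction k=1: B_{2}/2! · (f^{(1)}(28) − f^{(1)}(4)) = 1/12 · (-9.11079e-05 − (-0.0312500)) = 0.00259657.
After k=1: 0.248770.
Correction k=2: B_{4}/4! · (f^{(3)}(28) − f^{(3)}(4)) = −1/720 · (-1.39451e-06 − (-0.0234375)) = -3.25501e-05.
After k=2: 0.248737.
Correction k=3: B_{6}/6! · (f^{(5)}(28) − f^{(5)}(4)) = 1/30240 · (-5.33613e-08 − (-0.0439453)) = 1.45322e-06.
After k=3: 0.248739.
Correction k=4: B_{8}/8! · (f^{(7)}(28) − f^{(7)}(4)) = −1/1209600 · (-3.81152e-09 − (-0.153809)) = -1.27157e-07.

S_4 ≈ 0.248739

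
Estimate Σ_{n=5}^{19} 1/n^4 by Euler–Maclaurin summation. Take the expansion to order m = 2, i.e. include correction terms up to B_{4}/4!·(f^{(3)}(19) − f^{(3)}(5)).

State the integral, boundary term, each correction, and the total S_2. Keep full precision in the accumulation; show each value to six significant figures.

S_2 ≈ 0.00352630

Integral: ∫_5^19 1/x^4 dx = 0.00261807.
Boundary: ½(f(5) + f(19)) = ½(0.00160000 + 7.67336e-06) = 0.000803837.
Running total after boundary: 0.00342191.
Order-1 term: 1/12 · (-1.61544e-06 − (-0.00128000)) = 0.000106532.
Running total after k=1: 0.00352844.
Order-2 term: −1/720 · (-1.34247e-07 − (-0.00153600)) = -2.13315e-06.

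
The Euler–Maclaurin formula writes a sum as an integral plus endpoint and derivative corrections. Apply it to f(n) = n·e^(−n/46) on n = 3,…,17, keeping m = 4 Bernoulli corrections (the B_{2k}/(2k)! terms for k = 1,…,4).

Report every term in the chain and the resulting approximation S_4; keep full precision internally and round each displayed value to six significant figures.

Integral: ∫_3^17 x·e^(−x/46) dx = 109.072.
Endpoint term: (f(3) + f(17))/2 = (2.81059 + 11.7476)/2 = 7.27909.
Integral + boundary = 116.351.
Correction k=1: B_{2}/2! · (f^{(1)}(17) − f^{(1)}(3)) = 1/12 · (0.435652 − 0.875764) = -0.0366760.
After k=1: 116.315.
Correction k=2: B_{4}/4! · (f^{(3)}(17) − f^{(3)}(3)) = −1/720 · (0.000859037 − 0.00129938) = 6.11590e-07.
After k=2: 116.315.
Correction k=3: B_{6}/6! · (f^{(5)}(17) − f^{(5)}(3)) = 1/30240 · (7.14645e-07 − 1.03255e-06) = -1.05129e-11.
After k=3: 116.315.
Correction k=4: B_{8}/8! · (f^{(7)}(17) − f^{(7)}(3)) = −1/1209600 · (4.83610e-10 − 6.85744e-10) = 1.67109e-16.

S_4 ≈ 116.315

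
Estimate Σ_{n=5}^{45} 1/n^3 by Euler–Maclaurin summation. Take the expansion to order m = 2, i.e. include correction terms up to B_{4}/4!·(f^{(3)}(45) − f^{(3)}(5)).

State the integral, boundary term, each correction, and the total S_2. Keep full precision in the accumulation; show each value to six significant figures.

∫_5^45 1/x^3 dx evaluates to 0.0197531.
Boundary: ½(f(5) + f(45)) = ½(0.00800000 + 1.09739e-05) = 0.00400549.
Running total after boundary: 0.0237586.
k=1: B_{2}/(2)! × [f^{(1)}(45) − f^{(1)}(5)] = 1/12 × (-7.31596e-07 − (-0.00480000)) = 0.000399939.
After k=1: 0.0241585.
k=2: B_{4}/(4)! × [f^{(3)}(45) − f^{(3)}(5)] = −1/720 × (-7.22564e-09 − (-0.00384000)) = -5.33332e-06.

S_2 ≈ 0.0241532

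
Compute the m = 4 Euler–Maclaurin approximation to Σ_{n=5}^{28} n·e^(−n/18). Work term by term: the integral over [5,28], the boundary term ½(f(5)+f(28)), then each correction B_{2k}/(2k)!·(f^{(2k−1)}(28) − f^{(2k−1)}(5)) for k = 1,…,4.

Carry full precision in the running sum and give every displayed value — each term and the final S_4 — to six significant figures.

S_4 ≈ 143.616

The integral term ∫_5^28 x·e^(−x/18) dx = 138.823.
Endpoint term: (f(5) + f(28))/2 = (3.78733 + 5.91002)/2 = 4.84867.
Running total after boundary: 143.672.
Correction k=1: B_{2}/2! · (f^{(1)}(28) − f^{(1)}(5)) = 1/12 · (-0.117262 − 0.547058) = -0.0553600.
Running total after k=1: 143.616.
Correction k=2: B_{4}/4! · (f^{(3)}(28) − f^{(3)}(5)) = −1/720 · (0.000940994 − 0.00636416) = 7.53218e-06.
Running total after k=2: 143.616.
Correction k=3: B_{6}/6! · (f^{(5)}(28) − f^{(5)}(5)) = 1/30240 · (6.92564e-06 − 3.40737e-05) = -8.97753e-10.
Running total after k=3: 143.616.
Correction k=4: B_{8}/8! · (f^{(7)}(28) − f^{(7)}(5)) = −1/1209600 · (3.37870e-08 − 1.49706e-07) = 9.58329e-14.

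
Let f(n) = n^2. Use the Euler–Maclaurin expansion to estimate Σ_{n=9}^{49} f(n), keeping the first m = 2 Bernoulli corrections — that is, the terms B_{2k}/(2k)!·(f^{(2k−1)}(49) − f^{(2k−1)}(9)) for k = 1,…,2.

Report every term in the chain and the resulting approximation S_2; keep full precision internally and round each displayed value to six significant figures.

Integral: ∫_9^49 x^2 dx = 38973.3.
½[f(9) + f(49)] = ½[81.0000 + 2401.00] = 1241.00.
So far: 40214.3.
k=1: B_{2}/(2)! × [f^{(1)}(49) − f^{(1)}(9)] = 1/12 × (98.0000 − 18.0000) = 6.66667.
Running total after k=1: 40221.0.
k=2: B_{4}/(4)! × [f^{(3)}(49) − f^{(3)}(9)] = −1/720 × (0.00000 − 0.00000) = 0.00000.

S_2 ≈ 40221.0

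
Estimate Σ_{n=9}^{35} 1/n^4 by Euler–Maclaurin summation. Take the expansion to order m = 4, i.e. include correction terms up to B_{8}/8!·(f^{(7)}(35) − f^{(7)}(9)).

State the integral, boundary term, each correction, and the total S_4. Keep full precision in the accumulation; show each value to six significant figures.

S_4 ≈ 0.000531618

The integral term ∫_9^35 1/x^4 dx = 0.000449473.
½[f(9) + f(35)] = ½[0.000152416 + 6.66389e-07] = 7.65411e-05.
Integral + boundary = 0.000526014.
k=1: B_{2}/(2)! × [f^{(1)}(35) − f^{(1)}(9)] = 1/12 × (-7.61587e-08 − (-6.77404e-05)) = 5.63868e-06.
Partial sum through k=1: 0.000531653.
k=2: B_{4}/(4)! × [f^{(3)}(35) − f^{(3)}(9)] = −1/720 × (-1.86511e-09 − (-2.50890e-05)) = -3.48433e-08.
Partial sum through k=2: 0.000531618.
k=3: B_{6}/(6)! × [f^{(5)}(35) − f^{(5)}(9)] = 1/30240 × (-8.52623e-11 − (-1.73455e-05)) = 5.73592e-10.
Partial sum through k=3: 0.000531618.
k=4: B_{8}/(8)! × [f^{(7)}(35) − f^{(7)}(9)] = −1/1209600 × (-6.26417e-12 − (-1.92728e-05)) = -1.59332e-11.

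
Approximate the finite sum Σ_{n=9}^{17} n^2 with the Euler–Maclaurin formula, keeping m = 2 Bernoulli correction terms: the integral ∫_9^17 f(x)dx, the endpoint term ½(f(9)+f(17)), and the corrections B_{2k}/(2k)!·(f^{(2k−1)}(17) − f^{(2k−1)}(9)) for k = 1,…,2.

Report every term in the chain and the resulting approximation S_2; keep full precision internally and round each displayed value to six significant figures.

∫_9^17 x^2 dx evaluates to 1394.67.
Endpoint term: (f(9) + f(17))/2 = (81.0000 + 289.000)/2 = 185.000.
Running total after boundary: 1579.67.
k=1: B_{2}/(2)! × [f^{(1)}(17) − f^{(1)}(9)] = 1/12 × (34.0000 − 18.0000) = 1.33333.
After k=1: 1581.00.
k=2: B_{4}/(4)! × [f^{(3)}(17) − f^{(3)}(9)] = −1/720 × (0.00000 − 0.00000) = 0.00000.

S_2 ≈ 1581.00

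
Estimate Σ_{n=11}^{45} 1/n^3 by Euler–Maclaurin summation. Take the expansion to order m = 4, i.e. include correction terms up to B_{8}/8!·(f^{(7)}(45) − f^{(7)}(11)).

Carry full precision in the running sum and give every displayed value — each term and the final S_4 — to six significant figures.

∫_11^45 1/x^3 dx evaluates to 0.00388532.
½[f(11) + f(45)] = ½[0.000751315 + 1.09739e-05] = 0.000381144.
So far: 0.00426646.
k=1: B_{2}/(2)! × [f^{(1)}(45) − f^{(1)}(11)] = 1/12 × (-7.31596e-07 − (-0.000204904)) = 1.70144e-05.
Partial sum through k=1: 0.00428348.
k=2: B_{4}/(4)! × [f^{(3)}(45) − f^{(3)}(11)] = −1/720 × (-7.22564e-09 − (-3.38684e-05)) = -4.70295e-08.
Partial sum through k=2: 0.00428343.
k=3: B_{6}/(6)! × [f^{(5)}(45) − f^{(5)}(11)] = 1/30240 × (-1.49865e-10 − (-1.17560e-05)) = 3.88751e-10.
Partial sum through k=3: 0.00428343.
k=4: B_{8}/(8)! × [f^{(7)}(45) − f^{(7)}(11)] = −1/1209600 × (-5.32854e-12 − (-6.99530e-06)) = -5.78314e-12.

S_4 ≈ 0.00428343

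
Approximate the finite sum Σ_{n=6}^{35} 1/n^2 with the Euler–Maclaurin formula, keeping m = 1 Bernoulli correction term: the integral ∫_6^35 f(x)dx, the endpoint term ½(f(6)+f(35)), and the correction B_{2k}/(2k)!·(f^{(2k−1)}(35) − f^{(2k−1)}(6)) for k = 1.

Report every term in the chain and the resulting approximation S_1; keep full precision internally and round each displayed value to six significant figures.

S_1 ≈ 0.153160

The integral term ∫_6^35 1/x^2 dx = 0.138095.
Boundary: ½(f(6) + f(35)) = ½(0.0277778 + 0.000816327) = 0.0142971.
So far: 0.152392.
Order-1 term: 1/12 · (-4.66472e-05 − (-0.00925926)) = 0.000767718.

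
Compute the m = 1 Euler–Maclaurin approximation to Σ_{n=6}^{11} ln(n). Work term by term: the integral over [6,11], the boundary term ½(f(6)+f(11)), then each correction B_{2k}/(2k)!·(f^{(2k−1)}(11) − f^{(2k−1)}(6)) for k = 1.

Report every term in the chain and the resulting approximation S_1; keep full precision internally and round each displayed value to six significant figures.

S_1 ≈ 12.7148

The integral term ∫_6^11 ln(x) dx = 10.6263.
Boundary: ½(f(6) + f(11)) = ½(1.79176 + 2.39790) = 2.09483.
Integral + boundary = 12.7211.
Correction k=1: B_{2}/2! · (f^{(1)}(11) − f^{(1)}(6)) = 1/12 · (0.0909091 − 0.166667) = -0.00631313.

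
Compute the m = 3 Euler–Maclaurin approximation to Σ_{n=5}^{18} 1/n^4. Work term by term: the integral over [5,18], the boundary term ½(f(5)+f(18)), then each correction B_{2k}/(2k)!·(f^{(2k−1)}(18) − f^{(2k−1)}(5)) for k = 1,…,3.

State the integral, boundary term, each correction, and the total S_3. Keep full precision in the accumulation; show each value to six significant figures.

S_3 ≈ 0.00351874

The integral term ∫_5^18 1/x^4 dx = 0.00260951.
Endpoint term: (f(5) + f(18))/2 = (0.00160000 + 9.52599e-06)/2 = 0.000804763.
Running total after boundary: 0.00341427.
Order-1 term: 1/12 · (-2.11689e-06 − (-0.00128000)) = 0.000106490.
After k=1: 0.00352076.
Order-2 term: −1/720 · (-1.96008e-07 − (-0.00153600)) = -2.13306e-06.
After k=2: 0.00351863.
Order-3 term: 1/30240 · (-3.38779e-08 − (-0.00344064)) = 1.13777e-07.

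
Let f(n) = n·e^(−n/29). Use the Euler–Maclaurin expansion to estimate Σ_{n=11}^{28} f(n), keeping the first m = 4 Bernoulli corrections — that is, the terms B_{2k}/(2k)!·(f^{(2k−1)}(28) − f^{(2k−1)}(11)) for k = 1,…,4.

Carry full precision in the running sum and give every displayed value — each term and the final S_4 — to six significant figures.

∫_11^28 x·e^(−x/29) dx evaluates to 164.387.
Endpoint term: (f(11) + f(28))/2 = (7.52767 + 10.6620)/2 = 9.09484.
Integral + boundary = 173.482.
k=1: B_{2}/(2)! × [f^{(1)}(28) − f^{(1)}(11)] = 1/12 × (0.0131306 − 0.424759) = -0.0343023.
Running total after k=1: 173.447.
k=2: B_{4}/(4)! × [f^{(3)}(28) − f^{(3)}(11)] = −1/720 × (0.000921169 − 0.00213249) = 1.68239e-06.
Running total after k=2: 173.447.
k=3: B_{6}/(6)! × [f^{(5)}(28) − f^{(5)}(11)] = 1/30240 × (2.17209e-06 − 4.47077e-06) = -7.60147e-11.
Running total after k=3: 173.447.
k=4: B_{8}/(8)! × [f^{(7)}(28) − f^{(7)}(11)] = −1/1209600 × (3.86308e-09 − 7.61698e-09) = 3.10343e-15.

S_4 ≈ 173.447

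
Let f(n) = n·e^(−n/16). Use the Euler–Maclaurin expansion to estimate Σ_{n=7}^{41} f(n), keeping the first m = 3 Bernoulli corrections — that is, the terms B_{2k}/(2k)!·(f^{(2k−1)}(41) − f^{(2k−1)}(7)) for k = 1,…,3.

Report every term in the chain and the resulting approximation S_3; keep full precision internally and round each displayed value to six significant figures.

The integral term ∫_7^41 x·e^(−x/16) dx = 167.273.
Boundary: ½(f(7) + f(41)) = ½(4.51954 + 3.16158) = 3.84056.
Running total after boundary: 171.113.
Correction k=1: B_{2}/2! · (f^{(1)}(41) − f^{(1)}(7)) = 1/12 · (-0.120487 − 0.363177) = -0.0403054.
Partial sum through k=1: 171.073.
Correction k=2: B_{4}/4! · (f^{(3)}(41) − f^{(3)}(7)) = −1/720 · (0.000131783 − 0.00646279) = 8.79307e-06.
Partial sum through k=2: 171.073.
Correction k=3: B_{6}/6! · (f^{(5)}(41) − f^{(5)}(7)) = 1/30240 · (2.86804e-06 − 4.49489e-05) = -1.39156e-09.

S_3 ≈ 171.073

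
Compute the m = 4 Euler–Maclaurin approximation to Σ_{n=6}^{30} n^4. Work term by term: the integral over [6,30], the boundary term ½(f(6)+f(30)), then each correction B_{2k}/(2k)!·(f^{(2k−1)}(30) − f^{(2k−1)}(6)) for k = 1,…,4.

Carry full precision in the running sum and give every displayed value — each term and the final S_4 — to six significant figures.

Integral: ∫_6^30 x^4 dx = 4.85844e+06.
Boundary: ½(f(6) + f(30)) = ½(1296.00 + 810000) = 405648.
So far: 5.26409e+06.
k=1: B_{2}/(2)! × [f^{(1)}(30) − f^{(1)}(6)] = 1/12 × (108000 − 864.000) = 8928.00.
Running total after k=1: 5.27302e+06.
k=2: B_{4}/(4)! × [f^{(3)}(30) − f^{(3)}(6)] = −1/720 × (720.000 − 144.000) = -0.800000.
Running total after k=2: 5.27302e+06.
k=3: B_{6}/(6)! × [f^{(5)}(30) − f^{(5)}(6)] = 1/30240 × (0.00000 − 0.00000) = 0.00000.
Running total after k=3: 5.27302e+06.
k=4: B_{8}/(8)! × [f^{(7)}(30) − f^{(7)}(6)] = −1/1209600 × (0.00000 − 0.00000) = 0.00000.

S_4 ≈ 5.27302e+06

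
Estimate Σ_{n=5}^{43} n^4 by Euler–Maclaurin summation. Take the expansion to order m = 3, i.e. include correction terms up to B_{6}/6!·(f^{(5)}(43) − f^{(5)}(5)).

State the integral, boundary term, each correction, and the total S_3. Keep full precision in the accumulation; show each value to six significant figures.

∫_5^43 x^4 dx evaluates to 2.94011e+07.
Boundary: ½(f(5) + f(43)) = ½(625.000 + 3.41880e+06) = 1.70971e+06.
So far: 3.11108e+07.
Correction k=1: B_{2}/2! · (f^{(1)}(43) − f^{(1)}(5)) = 1/12 · (318028 − 500.000) = 26460.7.
Running total after k=1: 3.11372e+07.
Correction k=2: B_{4}/4! · (f^{(3)}(43) − f^{(3)}(5)) = −1/720 · (1032.00 − 120.000) = -1.26667.
Running total after k=2: 3.11372e+07.
Correction k=3: B_{6}/6! · (f^{(5)}(43) − f^{(5)}(5)) = 1/30240 · (0.00000 − 0.00000) = 0.00000.

S_3 ≈ 3.11372e+07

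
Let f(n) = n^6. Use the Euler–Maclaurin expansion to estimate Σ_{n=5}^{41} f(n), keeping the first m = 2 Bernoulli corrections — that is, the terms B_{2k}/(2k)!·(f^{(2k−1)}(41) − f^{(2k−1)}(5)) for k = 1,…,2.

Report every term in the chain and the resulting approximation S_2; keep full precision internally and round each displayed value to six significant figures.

The integral term ∫_5^41 x^6 dx = 2.78220e+10.
Endpoint term: (f(5) + f(41))/2 = (15625.0 + 4.75010e+09)/2 = 2.37506e+09.
So far: 3.01971e+10.
Order-1 term: 1/12 · (6.95137e+08 − 18750.0) = 5.79265e+07.
After k=1: 3.02550e+10.
Order-2 term: −1/720 · (8.27052e+06 − 15000.0) = -11466.0.

S_2 ≈ 3.02550e+10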